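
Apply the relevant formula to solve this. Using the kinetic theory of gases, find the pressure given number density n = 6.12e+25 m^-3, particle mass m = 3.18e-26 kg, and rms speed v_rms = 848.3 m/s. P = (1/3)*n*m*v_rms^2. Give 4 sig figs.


Step 1: v_rms^2 = 848.3^2 = 7.196e+05
Step 2: n*m = 6.12e+25*3.18e-26 = 1.946
Step 3: P = (1/3)*1.946*7.196e+05 = 4.668e+05 Pa

4.668e+05


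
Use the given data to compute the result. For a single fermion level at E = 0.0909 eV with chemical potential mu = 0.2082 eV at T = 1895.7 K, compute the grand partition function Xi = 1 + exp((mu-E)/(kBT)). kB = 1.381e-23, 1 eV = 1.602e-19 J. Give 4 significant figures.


Step 1: (mu - E) = 0.2082 - 0.0909 = 0.1173 eV
Step 2: x = (mu-E)*eV/(kB*T) = 0.1173*1.602e-19/(1.381e-23*1895.7) = 0.7178
Step 3: exp(x) = 2.05
Step 4: Xi = 1 + 2.05 = 3.05

3.05


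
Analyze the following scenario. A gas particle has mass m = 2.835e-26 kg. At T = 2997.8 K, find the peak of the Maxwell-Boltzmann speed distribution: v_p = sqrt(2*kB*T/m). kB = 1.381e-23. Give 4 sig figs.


Step 1: Numerator = 2*kB*T = 2*1.381e-23*2997.8 = 8.28e-20
Step 2: Ratio = 8.28e-20 / 2.835e-26 = 2.921e+06
Step 3: v_p = sqrt(2.921e+06) = 1709 m/s

1709


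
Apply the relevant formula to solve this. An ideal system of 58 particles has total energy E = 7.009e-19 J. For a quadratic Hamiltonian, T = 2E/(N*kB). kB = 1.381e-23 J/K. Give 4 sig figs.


Step 1: Numerator = 2*E = 2*7.009e-19 = 1.402e-18 J
Step 2: Denominator = N*kB = 58*1.381e-23 = 8.01e-22
Step 3: T = 1.402e-18 / 8.01e-22 = 1750 K

1750


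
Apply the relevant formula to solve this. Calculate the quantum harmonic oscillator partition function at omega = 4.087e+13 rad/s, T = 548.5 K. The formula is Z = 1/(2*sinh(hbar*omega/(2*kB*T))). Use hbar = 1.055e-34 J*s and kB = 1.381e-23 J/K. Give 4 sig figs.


Step 1: Compute x = hbar*omega/(kB*T) = 1.055e-34*4.087e+13/(1.381e-23*548.5) = 0.5692
Step 2: x/2 = 0.2846
Step 3: sinh(x/2) = 0.2885
Step 4: Z = 1/(2*0.2885) = 1.733

1.733


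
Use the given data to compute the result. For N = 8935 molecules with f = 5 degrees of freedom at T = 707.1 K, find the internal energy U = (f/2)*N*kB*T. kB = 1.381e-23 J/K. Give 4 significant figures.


Step 1: f/2 = 5/2 = 2.5
Step 2: N*kB*T = 8935*1.381e-23*707.1 = 8.725e-17
Step 3: U = 2.5 * 8.725e-17 = 2.181e-16 J

2.181e-16


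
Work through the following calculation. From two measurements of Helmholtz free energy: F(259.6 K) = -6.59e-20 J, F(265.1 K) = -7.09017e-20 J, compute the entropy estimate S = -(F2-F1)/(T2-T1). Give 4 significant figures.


Step 1: dF = F2 - F1 = -7.09017e-20 - (-6.59e-20) = -5.0017e-21 J
Step 2: dT = T2 - T1 = 265.1 - 259.6 = 5.5 K
Step 3: S = -dF/dT = -(-5.0017e-21)/5.5 = 9.094e-22 J/K

9.094e-22


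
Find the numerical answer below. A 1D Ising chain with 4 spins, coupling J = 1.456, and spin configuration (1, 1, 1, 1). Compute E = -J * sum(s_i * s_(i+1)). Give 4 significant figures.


Step 1: Nearest-neighbor products: 1, 1, 1
Step 2: Sum of products = 3
Step 3: E = -1.456 * 3 = -4.368

-4.368


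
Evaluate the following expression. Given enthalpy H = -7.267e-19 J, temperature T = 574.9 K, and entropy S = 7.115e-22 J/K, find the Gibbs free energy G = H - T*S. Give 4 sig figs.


Step 1: T*S = 574.9 * 7.115e-22 = 4.09e-19 J
Step 2: G = H - T*S = -7.267e-19 - 4.09e-19
Step 3: G = -1.136e-18 J

-1.136e-18


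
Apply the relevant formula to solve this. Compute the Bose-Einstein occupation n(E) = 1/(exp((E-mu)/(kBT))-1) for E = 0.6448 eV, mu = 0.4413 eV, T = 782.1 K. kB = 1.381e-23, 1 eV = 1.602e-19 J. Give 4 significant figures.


Step 1: (E - mu) = 0.2035 eV
Step 2: x = (E-mu)*eV/(kB*T) = 0.2035*1.602e-19/(1.381e-23*782.1) = 3.018
Step 3: exp(x) = 20.46
Step 4: n = 1/(exp(x)-1) = 0.05139

0.05139


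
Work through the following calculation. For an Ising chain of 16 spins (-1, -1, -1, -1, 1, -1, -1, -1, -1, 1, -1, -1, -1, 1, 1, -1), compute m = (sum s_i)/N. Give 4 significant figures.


Step 1: Count up spins (+1): 4, down spins (-1): 12
Step 2: Total magnetization M = 4 - 12 = -8
Step 3: m = M/N = -8/16 = -0.5

-0.5


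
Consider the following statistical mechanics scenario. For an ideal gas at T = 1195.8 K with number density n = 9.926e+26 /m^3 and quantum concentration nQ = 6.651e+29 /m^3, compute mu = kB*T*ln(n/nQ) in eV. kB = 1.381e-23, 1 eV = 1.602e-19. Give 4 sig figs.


Step 1: n/nQ = 9.926e+26/6.651e+29 = 0.001492
Step 2: ln(n/nQ) = -6.507
Step 3: mu = kB*T*ln(n/nQ) = 1.651e-20*-6.507 = -1.075e-19 J
Step 4: Convert to eV: -1.075e-19/1.602e-19 = -0.6708 eV

-0.6708


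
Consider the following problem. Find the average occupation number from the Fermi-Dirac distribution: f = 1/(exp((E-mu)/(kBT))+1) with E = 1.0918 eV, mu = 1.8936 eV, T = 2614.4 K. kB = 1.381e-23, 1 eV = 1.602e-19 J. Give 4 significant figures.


Step 1: (E - mu) = 1.0918 - 1.8936 = -0.8018 eV
Step 2: Convert: (E-mu)*eV = -1.284e-19 J
Step 3: x = (E-mu)*eV/(kB*T) = -3.558
Step 4: f = 1/(exp(-3.558)+1) = 0.9723

0.9723


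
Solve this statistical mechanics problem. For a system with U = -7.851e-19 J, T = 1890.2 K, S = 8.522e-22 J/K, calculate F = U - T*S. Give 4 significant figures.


Step 1: T*S = 1890.2 * 8.522e-22 = 1.611e-18 J
Step 2: F = U - T*S = -7.851e-19 - 1.611e-18
Step 3: F = -2.396e-18 J

-2.396e-18


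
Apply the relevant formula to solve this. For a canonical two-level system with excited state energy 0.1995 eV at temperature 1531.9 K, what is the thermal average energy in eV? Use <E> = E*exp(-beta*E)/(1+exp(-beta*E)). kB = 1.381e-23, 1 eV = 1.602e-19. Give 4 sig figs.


Step 1: beta*E = 0.1995*1.602e-19/(1.381e-23*1531.9) = 1.511
Step 2: exp(-beta*E) = 0.2208
Step 3: <E> = 0.1995*0.2208/(1+0.2208) = 0.03608 eV

0.03608


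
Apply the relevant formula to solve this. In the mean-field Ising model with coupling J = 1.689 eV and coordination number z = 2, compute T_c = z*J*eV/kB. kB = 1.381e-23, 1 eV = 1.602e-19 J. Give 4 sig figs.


Step 1: z*J = 2*1.689 = 3.378 eV
Step 2: Convert to Joules: 3.378*1.602e-19 = 5.412e-19 J
Step 3: T_c = 5.412e-19 / 1.381e-23 = 3.919e+04 K

3.919e+04


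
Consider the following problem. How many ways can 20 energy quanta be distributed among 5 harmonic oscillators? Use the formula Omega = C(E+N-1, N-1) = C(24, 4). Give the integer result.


Step 1: Use binomial coefficient C(24, 4)
Step 2: Numerator = 24! / 20!
Step 3: Denominator = 4!
Step 4: Omega = 10626

10626


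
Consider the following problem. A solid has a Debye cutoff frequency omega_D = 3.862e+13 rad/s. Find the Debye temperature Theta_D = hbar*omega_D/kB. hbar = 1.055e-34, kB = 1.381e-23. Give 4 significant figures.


Step 1: hbar*omega_D = 1.055e-34 * 3.862e+13 = 4.074e-21 J
Step 2: Theta_D = 4.074e-21 / 1.381e-23
Step 3: Theta_D = 295 K

295


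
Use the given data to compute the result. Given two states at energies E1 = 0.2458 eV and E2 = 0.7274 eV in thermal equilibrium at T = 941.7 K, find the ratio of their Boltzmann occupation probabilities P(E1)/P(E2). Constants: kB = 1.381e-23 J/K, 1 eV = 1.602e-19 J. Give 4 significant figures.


Step 1: Compute energy difference dE = E1 - E2 = 0.2458 - 0.7274 = -0.4816 eV
Step 2: Convert to Joules: dE_J = -0.4816 * 1.602e-19 = -7.715e-20 J
Step 3: Compute exponent = -dE_J / (kB * T) = -(-7.715e-20) / (1.381e-23 * 941.7) = 5.933
Step 4: P(E1)/P(E2) = exp(5.933) = 377.1

377.1


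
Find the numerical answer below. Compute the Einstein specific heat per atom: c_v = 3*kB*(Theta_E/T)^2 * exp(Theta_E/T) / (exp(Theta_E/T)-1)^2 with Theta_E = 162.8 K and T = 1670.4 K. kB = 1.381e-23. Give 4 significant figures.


Step 1: x = Theta_E/T = 162.8/1670.4 = 0.09746
Step 2: x^2 = 0.009499
Step 3: exp(x) = 1.102
Step 4: c_v = 3*1.381e-23*0.009499*1.102/(1.102-1)^2 = 4.14e-23

4.14e-23


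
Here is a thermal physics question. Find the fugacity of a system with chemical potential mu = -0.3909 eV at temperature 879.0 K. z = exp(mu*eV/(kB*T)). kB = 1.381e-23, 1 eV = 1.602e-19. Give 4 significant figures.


Step 1: Convert mu to Joules: -0.3909*1.602e-19 = -6.262e-20 J
Step 2: kB*T = 1.381e-23*879.0 = 1.214e-20 J
Step 3: mu/(kB*T) = -5.159
Step 4: z = exp(-5.159) = 0.005749

0.005749


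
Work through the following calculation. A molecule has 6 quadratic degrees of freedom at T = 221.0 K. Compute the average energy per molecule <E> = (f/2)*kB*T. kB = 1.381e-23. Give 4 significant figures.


Step 1: f/2 = 6/2 = 3
Step 2: kB*T = 1.381e-23 * 221.0 = 3.052e-21
Step 3: <E> = 3 * 3.052e-21 = 9.156e-21 J

9.156e-21


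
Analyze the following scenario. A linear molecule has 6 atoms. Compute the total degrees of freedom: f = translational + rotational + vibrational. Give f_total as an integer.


Step 1: Translational DOF = 3
Step 2: Rotational DOF (linear) = 2
Step 3: Vibrational DOF = 3*6 - 5 = 13
Step 4: Total = 3 + 2 + 13 = 18

18


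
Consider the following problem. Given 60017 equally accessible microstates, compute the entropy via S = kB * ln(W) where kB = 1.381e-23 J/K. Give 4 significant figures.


Step 1: ln(W) = ln(60017) = 11
Step 2: S = kB * ln(W) = 1.381e-23 * 11
Step 3: S = 1.519e-22 J/K

1.519e-22


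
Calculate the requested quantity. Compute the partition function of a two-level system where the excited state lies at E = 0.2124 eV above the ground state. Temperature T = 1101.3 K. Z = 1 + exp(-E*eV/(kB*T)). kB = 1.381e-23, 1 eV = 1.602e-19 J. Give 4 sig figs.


Step 1: Compute beta*E = E*eV/(kB*T) = 0.2124*1.602e-19/(1.381e-23*1101.3) = 2.237
Step 2: exp(-beta*E) = exp(-2.237) = 0.1067
Step 3: Z = 1 + 0.1067 = 1.107

1.107


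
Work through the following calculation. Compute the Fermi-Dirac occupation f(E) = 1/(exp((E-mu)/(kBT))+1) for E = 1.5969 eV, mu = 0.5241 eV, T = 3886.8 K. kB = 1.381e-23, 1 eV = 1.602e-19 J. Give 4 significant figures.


Step 1: (E - mu) = 1.5969 - 0.5241 = 1.073 eV
Step 2: Convert: (E-mu)*eV = 1.719e-19 J
Step 3: x = (E-mu)*eV/(kB*T) = 3.202
Step 4: f = 1/(exp(3.202)+1) = 0.0391

0.0391


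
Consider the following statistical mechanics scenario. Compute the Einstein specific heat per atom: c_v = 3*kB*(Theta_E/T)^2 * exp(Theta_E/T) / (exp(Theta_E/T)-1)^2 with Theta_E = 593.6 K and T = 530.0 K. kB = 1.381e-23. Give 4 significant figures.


Step 1: x = Theta_E/T = 593.6/530.0 = 1.12
Step 2: x^2 = 1.254
Step 3: exp(x) = 3.065
Step 4: c_v = 3*1.381e-23*1.254*3.065/(3.065-1)^2 = 3.736e-23

3.736e-23


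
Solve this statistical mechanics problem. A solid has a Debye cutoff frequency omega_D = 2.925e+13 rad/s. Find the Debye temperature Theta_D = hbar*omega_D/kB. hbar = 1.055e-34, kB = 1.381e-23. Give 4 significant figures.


Step 1: hbar*omega_D = 1.055e-34 * 2.925e+13 = 3.086e-21 J
Step 2: Theta_D = 3.086e-21 / 1.381e-23
Step 3: Theta_D = 223.5 K

223.5


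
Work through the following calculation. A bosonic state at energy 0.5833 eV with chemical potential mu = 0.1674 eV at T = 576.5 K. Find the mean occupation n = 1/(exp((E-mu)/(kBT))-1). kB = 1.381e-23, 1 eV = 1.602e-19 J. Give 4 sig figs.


Step 1: (E - mu) = 0.4159 eV
Step 2: x = (E-mu)*eV/(kB*T) = 0.4159*1.602e-19/(1.381e-23*576.5) = 8.369
Step 3: exp(x) = 4310
Step 4: n = 1/(exp(x)-1) = 0.0002321

0.0002321


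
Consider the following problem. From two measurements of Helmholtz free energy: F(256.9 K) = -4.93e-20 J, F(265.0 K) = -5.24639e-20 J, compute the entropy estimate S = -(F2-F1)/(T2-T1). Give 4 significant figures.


Step 1: dF = F2 - F1 = -5.24639e-20 - (-4.93e-20) = -3.1639e-21 J
Step 2: dT = T2 - T1 = 265.0 - 256.9 = 8.1 K
Step 3: S = -dF/dT = -(-3.1639e-21)/8.1 = 3.906e-22 J/K

3.906e-22


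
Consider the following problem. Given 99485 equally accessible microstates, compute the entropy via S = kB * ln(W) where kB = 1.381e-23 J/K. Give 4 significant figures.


Step 1: ln(W) = ln(99485) = 11.51
Step 2: S = kB * ln(W) = 1.381e-23 * 11.51
Step 3: S = 1.589e-22 J/K

1.589e-22


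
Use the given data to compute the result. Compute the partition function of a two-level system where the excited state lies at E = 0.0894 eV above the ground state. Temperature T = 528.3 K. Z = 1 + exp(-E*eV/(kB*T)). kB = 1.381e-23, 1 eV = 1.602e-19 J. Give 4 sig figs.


Step 1: Compute beta*E = E*eV/(kB*T) = 0.0894*1.602e-19/(1.381e-23*528.3) = 1.963
Step 2: exp(-beta*E) = exp(-1.963) = 0.1404
Step 3: Z = 1 + 0.1404 = 1.14

1.14


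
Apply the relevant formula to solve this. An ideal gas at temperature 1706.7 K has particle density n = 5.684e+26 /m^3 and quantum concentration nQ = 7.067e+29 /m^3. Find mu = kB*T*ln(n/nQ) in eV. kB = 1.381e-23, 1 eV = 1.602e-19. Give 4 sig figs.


Step 1: n/nQ = 5.684e+26/7.067e+29 = 0.0008043
Step 2: ln(n/nQ) = -7.126
Step 3: mu = kB*T*ln(n/nQ) = 2.357e-20*-7.126 = -1.679e-19 J
Step 4: Convert to eV: -1.679e-19/1.602e-19 = -1.048 eV

-1.048


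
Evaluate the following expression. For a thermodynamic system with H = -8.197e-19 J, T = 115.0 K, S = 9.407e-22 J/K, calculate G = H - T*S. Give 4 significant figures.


Step 1: T*S = 115.0 * 9.407e-22 = 1.082e-19 J
Step 2: G = H - T*S = -8.197e-19 - 1.082e-19
Step 3: G = -9.279e-19 J

-9.279e-19


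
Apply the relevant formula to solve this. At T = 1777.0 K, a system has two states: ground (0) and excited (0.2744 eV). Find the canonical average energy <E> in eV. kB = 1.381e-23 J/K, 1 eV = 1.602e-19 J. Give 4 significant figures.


Step 1: beta*E = 0.2744*1.602e-19/(1.381e-23*1777.0) = 1.791
Step 2: exp(-beta*E) = 0.1667
Step 3: <E> = 0.2744*0.1667/(1+0.1667) = 0.03922 eV

0.03922


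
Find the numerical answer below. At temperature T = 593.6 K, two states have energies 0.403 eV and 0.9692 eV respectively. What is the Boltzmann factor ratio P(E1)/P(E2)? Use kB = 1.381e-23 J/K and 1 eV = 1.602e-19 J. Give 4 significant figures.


Step 1: Compute energy difference dE = E1 - E2 = 0.403 - 0.9692 = -0.5662 eV
Step 2: Convert to Joules: dE_J = -0.5662 * 1.602e-19 = -9.071e-20 J
Step 3: Compute exponent = -dE_J / (kB * T) = -(-9.071e-20) / (1.381e-23 * 593.6) = 11.06
Step 4: P(E1)/P(E2) = exp(11.06) = 6.388e+04

6.388e+04


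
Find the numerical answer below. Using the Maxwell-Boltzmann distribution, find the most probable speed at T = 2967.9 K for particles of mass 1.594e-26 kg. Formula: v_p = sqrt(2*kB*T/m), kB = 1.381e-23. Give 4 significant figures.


Step 1: Numerator = 2*kB*T = 2*1.381e-23*2967.9 = 8.197e-20
Step 2: Ratio = 8.197e-20 / 1.594e-26 = 5.143e+06
Step 3: v_p = sqrt(5.143e+06) = 2268 m/s

2268


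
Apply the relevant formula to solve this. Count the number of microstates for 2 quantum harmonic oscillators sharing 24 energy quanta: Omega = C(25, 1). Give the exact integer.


Step 1: Use binomial coefficient C(25, 1)
Step 2: Numerator = 25! / 24!
Step 3: Denominator = 1!
Step 4: Omega = 25

25


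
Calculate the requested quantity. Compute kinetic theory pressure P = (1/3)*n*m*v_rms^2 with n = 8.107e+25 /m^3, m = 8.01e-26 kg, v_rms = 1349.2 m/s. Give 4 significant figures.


Step 1: v_rms^2 = 1349.2^2 = 1.82e+06
Step 2: n*m = 8.107e+25*8.01e-26 = 6.494
Step 3: P = (1/3)*6.494*1.82e+06 = 3.94e+06 Pa

3.94e+06


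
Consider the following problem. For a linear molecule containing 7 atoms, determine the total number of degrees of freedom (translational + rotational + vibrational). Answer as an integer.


Step 1: Translational DOF = 3
Step 2: Rotational DOF (linear) = 2
Step 3: Vibrational DOF = 3*7 - 5 = 16
Step 4: Total = 3 + 2 + 16 = 21

21


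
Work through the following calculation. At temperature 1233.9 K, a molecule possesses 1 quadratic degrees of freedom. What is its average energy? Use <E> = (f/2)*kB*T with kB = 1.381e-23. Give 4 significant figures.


Step 1: f/2 = 1/2 = 0.5
Step 2: kB*T = 1.381e-23 * 1233.9 = 1.704e-20
Step 3: <E> = 0.5 * 1.704e-20 = 8.52e-21 J

8.52e-21


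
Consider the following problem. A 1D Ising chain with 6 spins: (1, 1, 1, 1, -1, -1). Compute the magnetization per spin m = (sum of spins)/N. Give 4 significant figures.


Step 1: Count up spins (+1): 4, down spins (-1): 2
Step 2: Total magnetization M = 4 - 2 = 2
Step 3: m = M/N = 2/6 = 0.3333

0.3333


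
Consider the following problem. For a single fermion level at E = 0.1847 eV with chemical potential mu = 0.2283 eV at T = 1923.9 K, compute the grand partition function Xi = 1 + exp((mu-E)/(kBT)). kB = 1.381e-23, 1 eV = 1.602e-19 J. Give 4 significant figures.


Step 1: (mu - E) = 0.2283 - 0.1847 = 0.0436 eV
Step 2: x = (mu-E)*eV/(kB*T) = 0.0436*1.602e-19/(1.381e-23*1923.9) = 0.2629
Step 3: exp(x) = 1.301
Step 4: Xi = 1 + 1.301 = 2.301

2.301


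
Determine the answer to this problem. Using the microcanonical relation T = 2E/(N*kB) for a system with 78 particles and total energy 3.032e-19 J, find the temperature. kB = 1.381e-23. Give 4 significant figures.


Step 1: Numerator = 2*E = 2*3.032e-19 = 6.064e-19 J
Step 2: Denominator = N*kB = 78*1.381e-23 = 1.077e-21
Step 3: T = 6.064e-19 / 1.077e-21 = 563 K

563


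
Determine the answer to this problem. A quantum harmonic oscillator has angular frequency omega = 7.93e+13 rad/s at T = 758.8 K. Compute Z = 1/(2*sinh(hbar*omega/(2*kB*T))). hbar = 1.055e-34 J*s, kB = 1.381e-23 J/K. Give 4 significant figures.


Step 1: Compute x = hbar*omega/(kB*T) = 1.055e-34*7.93e+13/(1.381e-23*758.8) = 0.7984
Step 2: x/2 = 0.3992
Step 3: sinh(x/2) = 0.4099
Step 4: Z = 1/(2*0.4099) = 1.22

1.22


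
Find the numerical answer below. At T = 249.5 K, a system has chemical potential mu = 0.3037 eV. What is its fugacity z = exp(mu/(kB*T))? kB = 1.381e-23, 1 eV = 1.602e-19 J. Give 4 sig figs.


Step 1: Convert mu to Joules: 0.3037*1.602e-19 = 4.865e-20 J
Step 2: kB*T = 1.381e-23*249.5 = 3.446e-21 J
Step 3: mu/(kB*T) = 14.12
Step 4: z = exp(14.12) = 1.356e+06

1.356e+06


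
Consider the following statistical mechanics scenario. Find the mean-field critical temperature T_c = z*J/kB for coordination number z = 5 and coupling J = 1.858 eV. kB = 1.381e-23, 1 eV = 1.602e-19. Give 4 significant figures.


Step 1: z*J = 5*1.858 = 9.29 eV
Step 2: Convert to Joules: 9.29*1.602e-19 = 1.488e-18 J
Step 3: T_c = 1.488e-18 / 1.381e-23 = 1.078e+05 K

1.078e+05


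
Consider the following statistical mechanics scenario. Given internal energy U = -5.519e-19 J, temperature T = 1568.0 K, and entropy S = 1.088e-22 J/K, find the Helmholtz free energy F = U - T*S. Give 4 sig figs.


Step 1: T*S = 1568.0 * 1.088e-22 = 1.706e-19 J
Step 2: F = U - T*S = -5.519e-19 - 1.706e-19
Step 3: F = -7.225e-19 J

-7.225e-19


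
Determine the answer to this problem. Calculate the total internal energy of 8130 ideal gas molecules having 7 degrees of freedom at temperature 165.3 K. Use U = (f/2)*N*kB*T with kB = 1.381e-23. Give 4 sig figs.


Step 1: f/2 = 7/2 = 3.5
Step 2: N*kB*T = 8130*1.381e-23*165.3 = 1.856e-17
Step 3: U = 3.5 * 1.856e-17 = 6.496e-17 J

6.496e-17


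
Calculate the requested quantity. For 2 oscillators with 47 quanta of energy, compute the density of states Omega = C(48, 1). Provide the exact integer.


Step 1: Use binomial coefficient C(48, 1)
Step 2: Numerator = 48! / 47!
Step 3: Denominator = 1!
Step 4: Omega = 48

48


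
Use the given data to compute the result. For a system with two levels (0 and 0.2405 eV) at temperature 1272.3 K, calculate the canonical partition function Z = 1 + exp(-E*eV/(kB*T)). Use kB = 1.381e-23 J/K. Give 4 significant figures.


Step 1: Compute beta*E = E*eV/(kB*T) = 0.2405*1.602e-19/(1.381e-23*1272.3) = 2.193
Step 2: exp(-beta*E) = exp(-2.193) = 0.1116
Step 3: Z = 1 + 0.1116 = 1.112

1.112


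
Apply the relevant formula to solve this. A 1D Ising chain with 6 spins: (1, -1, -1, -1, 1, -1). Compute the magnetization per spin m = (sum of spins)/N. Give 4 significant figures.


Step 1: Count up spins (+1): 2, down spins (-1): 4
Step 2: Total magnetization M = 2 - 4 = -2
Step 3: m = M/N = -2/6 = -0.3333

-0.3333


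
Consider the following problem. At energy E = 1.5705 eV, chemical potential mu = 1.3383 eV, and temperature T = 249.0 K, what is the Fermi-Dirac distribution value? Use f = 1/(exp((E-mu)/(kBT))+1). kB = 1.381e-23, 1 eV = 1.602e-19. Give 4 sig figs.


Step 1: (E - mu) = 1.5705 - 1.3383 = 0.2322 eV
Step 2: Convert: (E-mu)*eV = 3.72e-20 J
Step 3: x = (E-mu)*eV/(kB*T) = 10.82
Step 4: f = 1/(exp(10.82)+1) = 2.004e-05

2.004e-05


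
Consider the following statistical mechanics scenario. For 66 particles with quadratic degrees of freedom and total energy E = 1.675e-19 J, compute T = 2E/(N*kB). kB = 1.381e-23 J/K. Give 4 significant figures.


Step 1: Numerator = 2*E = 2*1.675e-19 = 3.35e-19 J
Step 2: Denominator = N*kB = 66*1.381e-23 = 9.115e-22
Step 3: T = 3.35e-19 / 9.115e-22 = 367.5 K

367.5


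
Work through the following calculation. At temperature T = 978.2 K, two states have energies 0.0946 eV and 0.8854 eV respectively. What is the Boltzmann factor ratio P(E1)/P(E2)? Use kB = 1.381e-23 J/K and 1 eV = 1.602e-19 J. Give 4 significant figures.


Step 1: Compute energy difference dE = E1 - E2 = 0.0946 - 0.8854 = -0.7908 eV
Step 2: Convert to Joules: dE_J = -0.7908 * 1.602e-19 = -1.267e-19 J
Step 3: Compute exponent = -dE_J / (kB * T) = -(-1.267e-19) / (1.381e-23 * 978.2) = 9.378
Step 4: P(E1)/P(E2) = exp(9.378) = 1.182e+04

1.182e+04


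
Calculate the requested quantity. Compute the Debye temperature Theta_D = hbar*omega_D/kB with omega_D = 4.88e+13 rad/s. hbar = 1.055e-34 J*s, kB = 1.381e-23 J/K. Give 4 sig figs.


Step 1: hbar*omega_D = 1.055e-34 * 4.88e+13 = 5.148e-21 J
Step 2: Theta_D = 5.148e-21 / 1.381e-23
Step 3: Theta_D = 372.8 K

372.8


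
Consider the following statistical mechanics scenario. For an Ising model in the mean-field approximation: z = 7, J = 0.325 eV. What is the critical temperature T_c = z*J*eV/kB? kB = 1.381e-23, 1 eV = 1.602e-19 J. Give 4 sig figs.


Step 1: z*J = 7*0.325 = 2.275 eV
Step 2: Convert to Joules: 2.275*1.602e-19 = 3.645e-19 J
Step 3: T_c = 3.645e-19 / 1.381e-23 = 2.639e+04 K

2.639e+04


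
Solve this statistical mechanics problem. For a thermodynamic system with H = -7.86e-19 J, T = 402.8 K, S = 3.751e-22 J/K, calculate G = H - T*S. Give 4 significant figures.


Step 1: T*S = 402.8 * 3.751e-22 = 1.511e-19 J
Step 2: G = H - T*S = -7.86e-19 - 1.511e-19
Step 3: G = -9.371e-19 J

-9.371e-19


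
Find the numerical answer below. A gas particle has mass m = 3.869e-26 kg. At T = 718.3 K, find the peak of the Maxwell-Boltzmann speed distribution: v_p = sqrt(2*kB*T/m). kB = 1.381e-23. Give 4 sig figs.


Step 1: Numerator = 2*kB*T = 2*1.381e-23*718.3 = 1.984e-20
Step 2: Ratio = 1.984e-20 / 3.869e-26 = 5.128e+05
Step 3: v_p = sqrt(5.128e+05) = 716.1 m/s

716.1


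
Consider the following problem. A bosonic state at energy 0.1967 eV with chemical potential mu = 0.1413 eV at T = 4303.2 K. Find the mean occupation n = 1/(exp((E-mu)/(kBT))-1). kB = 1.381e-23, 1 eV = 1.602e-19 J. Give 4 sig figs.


Step 1: (E - mu) = 0.0554 eV
Step 2: x = (E-mu)*eV/(kB*T) = 0.0554*1.602e-19/(1.381e-23*4303.2) = 0.1493
Step 3: exp(x) = 1.161
Step 4: n = 1/(exp(x)-1) = 6.208

6.208


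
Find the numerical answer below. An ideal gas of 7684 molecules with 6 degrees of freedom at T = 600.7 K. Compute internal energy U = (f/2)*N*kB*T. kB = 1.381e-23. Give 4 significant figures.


Step 1: f/2 = 6/2 = 3.0
Step 2: N*kB*T = 7684*1.381e-23*600.7 = 6.374e-17
Step 3: U = 3.0 * 6.374e-17 = 1.912e-16 J

1.912e-16


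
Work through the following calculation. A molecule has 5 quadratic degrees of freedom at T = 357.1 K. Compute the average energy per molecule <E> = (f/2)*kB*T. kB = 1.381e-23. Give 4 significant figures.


Step 1: f/2 = 5/2 = 2.5
Step 2: kB*T = 1.381e-23 * 357.1 = 4.932e-21
Step 3: <E> = 2.5 * 4.932e-21 = 1.233e-20 J

1.233e-20


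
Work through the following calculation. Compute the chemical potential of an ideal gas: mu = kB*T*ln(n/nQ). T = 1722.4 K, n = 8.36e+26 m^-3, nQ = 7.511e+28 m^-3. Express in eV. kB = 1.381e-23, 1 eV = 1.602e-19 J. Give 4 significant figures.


Step 1: n/nQ = 8.36e+26/7.511e+28 = 0.01113
Step 2: ln(n/nQ) = -4.498
Step 3: mu = kB*T*ln(n/nQ) = 2.379e-20*-4.498 = -1.07e-19 J
Step 4: Convert to eV: -1.07e-19/1.602e-19 = -0.6679 eV

-0.6679


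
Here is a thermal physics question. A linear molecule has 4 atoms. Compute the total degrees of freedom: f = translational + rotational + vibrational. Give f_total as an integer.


Step 1: Translational DOF = 3
Step 2: Rotational DOF (linear) = 2
Step 3: Vibrational DOF = 3*4 - 5 = 7
Step 4: Total = 3 + 2 + 7 = 12

12


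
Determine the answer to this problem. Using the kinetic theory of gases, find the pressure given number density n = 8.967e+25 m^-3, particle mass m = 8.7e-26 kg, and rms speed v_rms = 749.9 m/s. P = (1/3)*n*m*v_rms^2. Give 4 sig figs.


Step 1: v_rms^2 = 749.9^2 = 5.624e+05
Step 2: n*m = 8.967e+25*8.7e-26 = 7.801
Step 3: P = (1/3)*7.801*5.624e+05 = 1.462e+06 Pa

1.462e+06


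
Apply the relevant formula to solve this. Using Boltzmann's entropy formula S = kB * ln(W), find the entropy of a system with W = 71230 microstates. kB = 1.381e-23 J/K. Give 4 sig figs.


Step 1: ln(W) = ln(71230) = 11.17
Step 2: S = kB * ln(W) = 1.381e-23 * 11.17
Step 3: S = 1.543e-22 J/K

1.543e-22


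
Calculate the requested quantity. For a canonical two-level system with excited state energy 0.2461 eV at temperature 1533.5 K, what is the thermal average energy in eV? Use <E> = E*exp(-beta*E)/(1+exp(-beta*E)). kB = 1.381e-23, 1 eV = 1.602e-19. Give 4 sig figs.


Step 1: beta*E = 0.2461*1.602e-19/(1.381e-23*1533.5) = 1.862
Step 2: exp(-beta*E) = 0.1554
Step 3: <E> = 0.2461*0.1554/(1+0.1554) = 0.0331 eV

0.0331


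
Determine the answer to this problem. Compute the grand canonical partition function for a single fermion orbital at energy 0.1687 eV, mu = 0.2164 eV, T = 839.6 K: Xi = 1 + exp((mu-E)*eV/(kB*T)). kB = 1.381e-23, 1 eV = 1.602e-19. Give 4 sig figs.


Step 1: (mu - E) = 0.2164 - 0.1687 = 0.0477 eV
Step 2: x = (mu-E)*eV/(kB*T) = 0.0477*1.602e-19/(1.381e-23*839.6) = 0.659
Step 3: exp(x) = 1.933
Step 4: Xi = 1 + 1.933 = 2.933

2.933


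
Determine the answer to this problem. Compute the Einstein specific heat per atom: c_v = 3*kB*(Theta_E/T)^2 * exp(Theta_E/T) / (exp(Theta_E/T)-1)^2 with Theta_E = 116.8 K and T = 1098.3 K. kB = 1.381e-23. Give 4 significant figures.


Step 1: x = Theta_E/T = 116.8/1098.3 = 0.1063
Step 2: x^2 = 0.01131
Step 3: exp(x) = 1.112
Step 4: c_v = 3*1.381e-23*0.01131*1.112/(1.112-1)^2 = 4.139e-23

4.139e-23


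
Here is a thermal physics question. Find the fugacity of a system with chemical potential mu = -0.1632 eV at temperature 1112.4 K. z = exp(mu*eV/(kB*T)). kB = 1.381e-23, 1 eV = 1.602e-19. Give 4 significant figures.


Step 1: Convert mu to Joules: -0.1632*1.602e-19 = -2.614e-20 J
Step 2: kB*T = 1.381e-23*1112.4 = 1.536e-20 J
Step 3: mu/(kB*T) = -1.702
Step 4: z = exp(-1.702) = 0.1823

0.1823


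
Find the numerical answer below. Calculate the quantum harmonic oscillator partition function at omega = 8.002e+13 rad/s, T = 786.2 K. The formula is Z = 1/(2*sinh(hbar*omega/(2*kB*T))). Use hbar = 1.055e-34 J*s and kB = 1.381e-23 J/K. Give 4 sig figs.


Step 1: Compute x = hbar*omega/(kB*T) = 1.055e-34*8.002e+13/(1.381e-23*786.2) = 0.7775
Step 2: x/2 = 0.3888
Step 3: sinh(x/2) = 0.3986
Step 4: Z = 1/(2*0.3986) = 1.254

1.254


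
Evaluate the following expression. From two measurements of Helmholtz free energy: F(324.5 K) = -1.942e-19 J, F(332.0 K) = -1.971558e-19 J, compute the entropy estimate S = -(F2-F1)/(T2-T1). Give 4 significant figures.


Step 1: dF = F2 - F1 = -1.971558e-19 - (-1.942e-19) = -2.9558e-21 J
Step 2: dT = T2 - T1 = 332.0 - 324.5 = 7.5 K
Step 3: S = -dF/dT = -(-2.9558e-21)/7.5 = 3.941e-22 J/K

3.941e-22


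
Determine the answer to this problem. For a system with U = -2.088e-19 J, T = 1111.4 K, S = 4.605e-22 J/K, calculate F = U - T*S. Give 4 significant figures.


Step 1: T*S = 1111.4 * 4.605e-22 = 5.118e-19 J
Step 2: F = U - T*S = -2.088e-19 - 5.118e-19
Step 3: F = -7.206e-19 J

-7.206e-19


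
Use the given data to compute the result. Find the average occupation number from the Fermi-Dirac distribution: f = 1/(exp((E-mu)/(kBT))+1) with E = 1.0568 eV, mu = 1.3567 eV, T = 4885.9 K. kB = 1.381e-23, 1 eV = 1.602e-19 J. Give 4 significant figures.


Step 1: (E - mu) = 1.0568 - 1.3567 = -0.2999 eV
Step 2: Convert: (E-mu)*eV = -4.804e-20 J
Step 3: x = (E-mu)*eV/(kB*T) = -0.712
Step 4: f = 1/(exp(-0.712)+1) = 0.6709

0.6709


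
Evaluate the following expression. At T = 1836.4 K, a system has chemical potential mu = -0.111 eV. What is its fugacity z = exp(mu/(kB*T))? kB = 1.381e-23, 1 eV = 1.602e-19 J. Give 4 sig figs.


Step 1: Convert mu to Joules: -0.111*1.602e-19 = -1.778e-20 J
Step 2: kB*T = 1.381e-23*1836.4 = 2.536e-20 J
Step 3: mu/(kB*T) = -0.7012
Step 4: z = exp(-0.7012) = 0.496

0.496


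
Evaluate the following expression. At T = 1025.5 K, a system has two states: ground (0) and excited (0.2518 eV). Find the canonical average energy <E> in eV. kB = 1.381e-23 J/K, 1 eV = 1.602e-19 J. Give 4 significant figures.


Step 1: beta*E = 0.2518*1.602e-19/(1.381e-23*1025.5) = 2.848
Step 2: exp(-beta*E) = 0.05794
Step 3: <E> = 0.2518*0.05794/(1+0.05794) = 0.01379 eV

0.01379


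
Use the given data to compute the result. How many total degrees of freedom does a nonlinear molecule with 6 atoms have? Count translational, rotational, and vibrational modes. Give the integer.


Step 1: Translational DOF = 3
Step 2: Rotational DOF (nonlinear) = 3
Step 3: Vibrational DOF = 3*6 - 6 = 12
Step 4: Total = 3 + 3 + 12 = 18

18


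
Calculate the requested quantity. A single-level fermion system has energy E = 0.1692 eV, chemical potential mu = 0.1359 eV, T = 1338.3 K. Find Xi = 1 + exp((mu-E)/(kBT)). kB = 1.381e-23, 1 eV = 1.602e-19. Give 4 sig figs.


Step 1: (mu - E) = 0.1359 - 0.1692 = -0.0333 eV
Step 2: x = (mu-E)*eV/(kB*T) = -0.0333*1.602e-19/(1.381e-23*1338.3) = -0.2886
Step 3: exp(x) = 0.7493
Step 4: Xi = 1 + 0.7493 = 1.749

1.749


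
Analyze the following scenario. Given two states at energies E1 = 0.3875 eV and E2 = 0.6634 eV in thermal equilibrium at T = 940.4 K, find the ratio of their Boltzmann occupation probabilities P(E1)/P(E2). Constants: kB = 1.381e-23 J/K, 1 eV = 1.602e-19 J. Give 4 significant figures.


Step 1: Compute energy difference dE = E1 - E2 = 0.3875 - 0.6634 = -0.2759 eV
Step 2: Convert to Joules: dE_J = -0.2759 * 1.602e-19 = -4.42e-20 J
Step 3: Compute exponent = -dE_J / (kB * T) = -(-4.42e-20) / (1.381e-23 * 940.4) = 3.403
Step 4: P(E1)/P(E2) = exp(3.403) = 30.06

30.06


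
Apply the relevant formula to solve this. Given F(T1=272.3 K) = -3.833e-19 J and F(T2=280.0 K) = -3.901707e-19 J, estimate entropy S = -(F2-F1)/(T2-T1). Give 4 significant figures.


Step 1: dF = F2 - F1 = -3.901707e-19 - (-3.833e-19) = -6.8707e-21 J
Step 2: dT = T2 - T1 = 280.0 - 272.3 = 7.7 K
Step 3: S = -dF/dT = -(-6.8707e-21)/7.7 = 8.923e-22 J/K

8.923e-22


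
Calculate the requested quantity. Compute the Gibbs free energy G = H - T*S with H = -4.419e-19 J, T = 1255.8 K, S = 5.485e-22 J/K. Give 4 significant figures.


Step 1: T*S = 1255.8 * 5.485e-22 = 6.888e-19 J
Step 2: G = H - T*S = -4.419e-19 - 6.888e-19
Step 3: G = -1.131e-18 J

-1.131e-18


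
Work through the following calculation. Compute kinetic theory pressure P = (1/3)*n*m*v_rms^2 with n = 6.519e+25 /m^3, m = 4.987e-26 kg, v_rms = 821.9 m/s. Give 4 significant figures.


Step 1: v_rms^2 = 821.9^2 = 6.755e+05
Step 2: n*m = 6.519e+25*4.987e-26 = 3.251
Step 3: P = (1/3)*3.251*6.755e+05 = 7.32e+05 Pa

7.32e+05


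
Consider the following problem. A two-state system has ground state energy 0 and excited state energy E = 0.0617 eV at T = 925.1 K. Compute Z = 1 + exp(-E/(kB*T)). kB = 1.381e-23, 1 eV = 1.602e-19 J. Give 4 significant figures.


Step 1: Compute beta*E = E*eV/(kB*T) = 0.0617*1.602e-19/(1.381e-23*925.1) = 0.7737
Step 2: exp(-beta*E) = exp(-0.7737) = 0.4613
Step 3: Z = 1 + 0.4613 = 1.461

1.461


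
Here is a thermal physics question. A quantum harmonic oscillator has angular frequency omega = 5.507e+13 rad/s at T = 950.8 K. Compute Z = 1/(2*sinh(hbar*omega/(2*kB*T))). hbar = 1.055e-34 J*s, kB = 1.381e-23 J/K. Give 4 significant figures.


Step 1: Compute x = hbar*omega/(kB*T) = 1.055e-34*5.507e+13/(1.381e-23*950.8) = 0.4425
Step 2: x/2 = 0.2212
Step 3: sinh(x/2) = 0.223
Step 4: Z = 1/(2*0.223) = 2.242

2.242


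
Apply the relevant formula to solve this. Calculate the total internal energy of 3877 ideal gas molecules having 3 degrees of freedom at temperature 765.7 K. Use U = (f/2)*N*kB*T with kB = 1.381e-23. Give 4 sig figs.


Step 1: f/2 = 3/2 = 1.5
Step 2: N*kB*T = 3877*1.381e-23*765.7 = 4.1e-17
Step 3: U = 1.5 * 4.1e-17 = 6.149e-17 J

6.149e-17


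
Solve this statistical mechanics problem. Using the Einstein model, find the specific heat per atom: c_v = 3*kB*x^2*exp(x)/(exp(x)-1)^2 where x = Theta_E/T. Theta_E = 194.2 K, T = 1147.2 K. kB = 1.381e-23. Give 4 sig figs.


Step 1: x = Theta_E/T = 194.2/1147.2 = 0.1693
Step 2: x^2 = 0.02866
Step 3: exp(x) = 1.184
Step 4: c_v = 3*1.381e-23*0.02866*1.184/(1.184-1)^2 = 4.133e-23

4.133e-23


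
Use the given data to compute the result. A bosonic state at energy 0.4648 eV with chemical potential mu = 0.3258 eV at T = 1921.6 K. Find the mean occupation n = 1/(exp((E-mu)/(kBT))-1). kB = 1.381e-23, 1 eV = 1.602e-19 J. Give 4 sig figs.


Step 1: (E - mu) = 0.139 eV
Step 2: x = (E-mu)*eV/(kB*T) = 0.139*1.602e-19/(1.381e-23*1921.6) = 0.8391
Step 3: exp(x) = 2.314
Step 4: n = 1/(exp(x)-1) = 0.7609

0.7609


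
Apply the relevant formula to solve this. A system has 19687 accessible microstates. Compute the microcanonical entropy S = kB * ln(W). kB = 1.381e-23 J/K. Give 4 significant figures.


Step 1: ln(W) = ln(19687) = 9.888
Step 2: S = kB * ln(W) = 1.381e-23 * 9.888
Step 3: S = 1.365e-22 J/K

1.365e-22


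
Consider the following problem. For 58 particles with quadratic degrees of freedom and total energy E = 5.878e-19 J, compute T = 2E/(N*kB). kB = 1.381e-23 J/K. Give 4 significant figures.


Step 1: Numerator = 2*E = 2*5.878e-19 = 1.176e-18 J
Step 2: Denominator = N*kB = 58*1.381e-23 = 8.01e-22
Step 3: T = 1.176e-18 / 8.01e-22 = 1468 K

1468


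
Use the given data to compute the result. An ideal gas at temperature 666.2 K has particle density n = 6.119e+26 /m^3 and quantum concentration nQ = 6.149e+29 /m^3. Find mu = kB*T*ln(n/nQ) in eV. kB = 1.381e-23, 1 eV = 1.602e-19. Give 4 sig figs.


Step 1: n/nQ = 6.119e+26/6.149e+29 = 0.0009951
Step 2: ln(n/nQ) = -6.913
Step 3: mu = kB*T*ln(n/nQ) = 9.2e-21*-6.913 = -6.36e-20 J
Step 4: Convert to eV: -6.36e-20/1.602e-19 = -0.397 eV

-0.397


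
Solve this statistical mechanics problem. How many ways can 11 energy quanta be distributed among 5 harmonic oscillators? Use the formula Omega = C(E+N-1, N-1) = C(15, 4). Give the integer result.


Step 1: Use binomial coefficient C(15, 4)
Step 2: Numerator = 15! / 11!
Step 3: Denominator = 4!
Step 4: Omega = 1365

1365


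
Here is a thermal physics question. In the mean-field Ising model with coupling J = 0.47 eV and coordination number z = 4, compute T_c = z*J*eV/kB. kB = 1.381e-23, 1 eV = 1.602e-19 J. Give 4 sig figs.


Step 1: z*J = 4*0.47 = 1.88 eV
Step 2: Convert to Joules: 1.88*1.602e-19 = 3.012e-19 J
Step 3: T_c = 3.012e-19 / 1.381e-23 = 2.181e+04 K

2.181e+04


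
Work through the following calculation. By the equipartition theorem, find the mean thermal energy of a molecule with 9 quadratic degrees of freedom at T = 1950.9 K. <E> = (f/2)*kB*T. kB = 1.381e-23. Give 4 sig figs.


Step 1: f/2 = 9/2 = 4.5
Step 2: kB*T = 1.381e-23 * 1950.9 = 2.694e-20
Step 3: <E> = 4.5 * 2.694e-20 = 1.212e-19 J

1.212e-19


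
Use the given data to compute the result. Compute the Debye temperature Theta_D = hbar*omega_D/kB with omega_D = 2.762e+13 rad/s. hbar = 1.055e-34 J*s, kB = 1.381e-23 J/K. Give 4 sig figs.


Step 1: hbar*omega_D = 1.055e-34 * 2.762e+13 = 2.914e-21 J
Step 2: Theta_D = 2.914e-21 / 1.381e-23
Step 3: Theta_D = 211 K

211


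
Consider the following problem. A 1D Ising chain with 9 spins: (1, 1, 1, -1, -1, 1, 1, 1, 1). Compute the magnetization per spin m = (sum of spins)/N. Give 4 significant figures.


Step 1: Count up spins (+1): 7, down spins (-1): 2
Step 2: Total magnetization M = 7 - 2 = 5
Step 3: m = M/N = 5/9 = 0.5556

0.5556


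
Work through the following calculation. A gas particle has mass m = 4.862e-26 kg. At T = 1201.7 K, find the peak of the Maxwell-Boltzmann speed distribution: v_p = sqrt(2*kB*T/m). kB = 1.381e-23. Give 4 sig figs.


Step 1: Numerator = 2*kB*T = 2*1.381e-23*1201.7 = 3.319e-20
Step 2: Ratio = 3.319e-20 / 4.862e-26 = 6.827e+05
Step 3: v_p = sqrt(6.827e+05) = 826.2 m/s

826.2


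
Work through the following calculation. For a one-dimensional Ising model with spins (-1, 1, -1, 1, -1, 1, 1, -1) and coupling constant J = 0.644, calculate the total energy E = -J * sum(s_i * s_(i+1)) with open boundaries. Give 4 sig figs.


Step 1: Nearest-neighbor products: -1, -1, -1, -1, -1, 1, -1
Step 2: Sum of products = -5
Step 3: E = -0.644 * -5 = 3.22

3.22


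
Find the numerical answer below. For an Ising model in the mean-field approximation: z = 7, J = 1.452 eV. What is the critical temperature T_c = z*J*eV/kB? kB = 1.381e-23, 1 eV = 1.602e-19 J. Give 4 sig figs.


Step 1: z*J = 7*1.452 = 10.16 eV
Step 2: Convert to Joules: 10.16*1.602e-19 = 1.628e-18 J
Step 3: T_c = 1.628e-18 / 1.381e-23 = 1.179e+05 K

1.179e+05


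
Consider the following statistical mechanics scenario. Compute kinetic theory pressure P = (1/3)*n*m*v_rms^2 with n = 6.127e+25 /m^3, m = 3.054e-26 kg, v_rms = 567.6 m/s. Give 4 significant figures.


Step 1: v_rms^2 = 567.6^2 = 3.222e+05
Step 2: n*m = 6.127e+25*3.054e-26 = 1.871
Step 3: P = (1/3)*1.871*3.222e+05 = 2.009e+05 Pa

2.009e+05


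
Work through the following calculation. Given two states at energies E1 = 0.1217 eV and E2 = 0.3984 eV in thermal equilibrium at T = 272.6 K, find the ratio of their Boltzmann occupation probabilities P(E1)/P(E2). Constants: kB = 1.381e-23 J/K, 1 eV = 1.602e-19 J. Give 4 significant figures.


Step 1: Compute energy difference dE = E1 - E2 = 0.1217 - 0.3984 = -0.2767 eV
Step 2: Convert to Joules: dE_J = -0.2767 * 1.602e-19 = -4.433e-20 J
Step 3: Compute exponent = -dE_J / (kB * T) = -(-4.433e-20) / (1.381e-23 * 272.6) = 11.77
Step 4: P(E1)/P(E2) = exp(11.77) = 1.299e+05

1.299e+05


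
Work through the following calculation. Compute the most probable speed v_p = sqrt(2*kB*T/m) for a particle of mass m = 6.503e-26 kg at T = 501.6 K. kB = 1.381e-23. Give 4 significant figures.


Step 1: Numerator = 2*kB*T = 2*1.381e-23*501.6 = 1.385e-20
Step 2: Ratio = 1.385e-20 / 6.503e-26 = 2.13e+05
Step 3: v_p = sqrt(2.13e+05) = 461.6 m/s

461.6


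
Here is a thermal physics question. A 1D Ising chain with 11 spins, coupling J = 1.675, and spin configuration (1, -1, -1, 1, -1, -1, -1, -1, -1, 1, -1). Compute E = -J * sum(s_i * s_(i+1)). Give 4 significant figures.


Step 1: Nearest-neighbor products: -1, 1, -1, -1, 1, 1, 1, 1, -1, -1
Step 2: Sum of products = 0
Step 3: E = -1.675 * 0 = 0

0


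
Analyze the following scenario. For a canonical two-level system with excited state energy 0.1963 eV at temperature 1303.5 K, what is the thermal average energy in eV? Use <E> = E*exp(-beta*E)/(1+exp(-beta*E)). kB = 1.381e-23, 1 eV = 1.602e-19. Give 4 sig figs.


Step 1: beta*E = 0.1963*1.602e-19/(1.381e-23*1303.5) = 1.747
Step 2: exp(-beta*E) = 0.1743
Step 3: <E> = 0.1963*0.1743/(1+0.1743) = 0.02914 eV

0.02914


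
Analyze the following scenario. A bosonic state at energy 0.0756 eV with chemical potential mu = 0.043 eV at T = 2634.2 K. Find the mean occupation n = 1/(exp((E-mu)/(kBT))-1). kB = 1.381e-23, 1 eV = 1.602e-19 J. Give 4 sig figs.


Step 1: (E - mu) = 0.0326 eV
Step 2: x = (E-mu)*eV/(kB*T) = 0.0326*1.602e-19/(1.381e-23*2634.2) = 0.1436
Step 3: exp(x) = 1.154
Step 4: n = 1/(exp(x)-1) = 6.478

6.478


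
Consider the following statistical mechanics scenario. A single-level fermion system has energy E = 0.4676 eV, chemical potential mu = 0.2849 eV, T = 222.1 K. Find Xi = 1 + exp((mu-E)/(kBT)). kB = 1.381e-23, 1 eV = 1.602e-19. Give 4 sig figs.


Step 1: (mu - E) = 0.2849 - 0.4676 = -0.1827 eV
Step 2: x = (mu-E)*eV/(kB*T) = -0.1827*1.602e-19/(1.381e-23*222.1) = -9.542
Step 3: exp(x) = 7.174e-05
Step 4: Xi = 1 + 7.174e-05 = 1

1
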